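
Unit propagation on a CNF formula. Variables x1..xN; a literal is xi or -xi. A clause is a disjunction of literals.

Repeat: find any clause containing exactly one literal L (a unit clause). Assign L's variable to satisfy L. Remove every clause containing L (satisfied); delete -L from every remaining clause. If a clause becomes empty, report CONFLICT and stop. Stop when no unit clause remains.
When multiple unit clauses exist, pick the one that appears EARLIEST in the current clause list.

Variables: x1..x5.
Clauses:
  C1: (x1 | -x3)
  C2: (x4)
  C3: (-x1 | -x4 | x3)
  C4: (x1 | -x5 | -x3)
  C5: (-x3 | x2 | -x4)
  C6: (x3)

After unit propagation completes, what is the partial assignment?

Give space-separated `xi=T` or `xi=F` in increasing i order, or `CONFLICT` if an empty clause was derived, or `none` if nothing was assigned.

Answer: x1=T x2=T x3=T x4=T

Derivation:
unit clause [4] forces x4=T; simplify:
  drop -4 from [-1, -4, 3] -> [-1, 3]
  drop -4 from [-3, 2, -4] -> [-3, 2]
  satisfied 1 clause(s); 5 remain; assigned so far: [4]
unit clause [3] forces x3=T; simplify:
  drop -3 from [1, -3] -> [1]
  drop -3 from [1, -5, -3] -> [1, -5]
  drop -3 from [-3, 2] -> [2]
  satisfied 2 clause(s); 3 remain; assigned so far: [3, 4]
unit clause [1] forces x1=T; simplify:
  satisfied 2 clause(s); 1 remain; assigned so far: [1, 3, 4]
unit clause [2] forces x2=T; simplify:
  satisfied 1 clause(s); 0 remain; assigned so far: [1, 2, 3, 4]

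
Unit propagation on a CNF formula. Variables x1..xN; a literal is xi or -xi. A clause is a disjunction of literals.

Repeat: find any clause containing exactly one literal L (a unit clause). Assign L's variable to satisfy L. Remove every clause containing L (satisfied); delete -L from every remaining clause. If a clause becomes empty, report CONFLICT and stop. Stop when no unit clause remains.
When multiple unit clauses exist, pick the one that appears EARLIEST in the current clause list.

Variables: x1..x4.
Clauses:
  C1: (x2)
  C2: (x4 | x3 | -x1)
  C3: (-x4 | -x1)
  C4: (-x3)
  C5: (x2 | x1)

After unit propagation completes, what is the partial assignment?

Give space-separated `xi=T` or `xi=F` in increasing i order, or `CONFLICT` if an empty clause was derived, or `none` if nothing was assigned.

Answer: x2=T x3=F

Derivation:
unit clause [2] forces x2=T; simplify:
  satisfied 2 clause(s); 3 remain; assigned so far: [2]
unit clause [-3] forces x3=F; simplify:
  drop 3 from [4, 3, -1] -> [4, -1]
  satisfied 1 clause(s); 2 remain; assigned so far: [2, 3]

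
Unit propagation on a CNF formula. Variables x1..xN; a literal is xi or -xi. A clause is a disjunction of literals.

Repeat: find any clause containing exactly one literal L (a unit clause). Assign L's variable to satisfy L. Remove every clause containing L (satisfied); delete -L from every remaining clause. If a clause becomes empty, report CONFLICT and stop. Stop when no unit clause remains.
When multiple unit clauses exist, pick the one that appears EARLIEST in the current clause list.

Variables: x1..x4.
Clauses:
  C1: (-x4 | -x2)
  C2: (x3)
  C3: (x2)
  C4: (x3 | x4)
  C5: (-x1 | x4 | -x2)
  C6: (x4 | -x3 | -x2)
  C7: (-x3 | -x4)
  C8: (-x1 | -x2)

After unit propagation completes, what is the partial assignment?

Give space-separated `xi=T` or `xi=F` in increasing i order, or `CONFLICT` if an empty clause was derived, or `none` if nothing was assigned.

Answer: CONFLICT

Derivation:
unit clause [3] forces x3=T; simplify:
  drop -3 from [4, -3, -2] -> [4, -2]
  drop -3 from [-3, -4] -> [-4]
  satisfied 2 clause(s); 6 remain; assigned so far: [3]
unit clause [2] forces x2=T; simplify:
  drop -2 from [-4, -2] -> [-4]
  drop -2 from [-1, 4, -2] -> [-1, 4]
  drop -2 from [4, -2] -> [4]
  drop -2 from [-1, -2] -> [-1]
  satisfied 1 clause(s); 5 remain; assigned so far: [2, 3]
unit clause [-4] forces x4=F; simplify:
  drop 4 from [-1, 4] -> [-1]
  drop 4 from [4] -> [] (empty!)
  satisfied 2 clause(s); 3 remain; assigned so far: [2, 3, 4]
CONFLICT (empty clause)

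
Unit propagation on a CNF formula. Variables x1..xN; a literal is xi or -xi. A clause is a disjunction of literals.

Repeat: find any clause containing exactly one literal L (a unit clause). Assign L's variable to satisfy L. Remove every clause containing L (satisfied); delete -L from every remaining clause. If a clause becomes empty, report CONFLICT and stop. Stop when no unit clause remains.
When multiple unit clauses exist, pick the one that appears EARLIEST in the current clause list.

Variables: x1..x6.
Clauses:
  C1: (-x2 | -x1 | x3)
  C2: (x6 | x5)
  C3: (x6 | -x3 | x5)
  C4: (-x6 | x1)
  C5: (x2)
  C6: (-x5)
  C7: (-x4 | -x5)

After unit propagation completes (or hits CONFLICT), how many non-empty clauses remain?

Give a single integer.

unit clause [2] forces x2=T; simplify:
  drop -2 from [-2, -1, 3] -> [-1, 3]
  satisfied 1 clause(s); 6 remain; assigned so far: [2]
unit clause [-5] forces x5=F; simplify:
  drop 5 from [6, 5] -> [6]
  drop 5 from [6, -3, 5] -> [6, -3]
  satisfied 2 clause(s); 4 remain; assigned so far: [2, 5]
unit clause [6] forces x6=T; simplify:
  drop -6 from [-6, 1] -> [1]
  satisfied 2 clause(s); 2 remain; assigned so far: [2, 5, 6]
unit clause [1] forces x1=T; simplify:
  drop -1 from [-1, 3] -> [3]
  satisfied 1 clause(s); 1 remain; assigned so far: [1, 2, 5, 6]
unit clause [3] forces x3=T; simplify:
  satisfied 1 clause(s); 0 remain; assigned so far: [1, 2, 3, 5, 6]

Answer: 0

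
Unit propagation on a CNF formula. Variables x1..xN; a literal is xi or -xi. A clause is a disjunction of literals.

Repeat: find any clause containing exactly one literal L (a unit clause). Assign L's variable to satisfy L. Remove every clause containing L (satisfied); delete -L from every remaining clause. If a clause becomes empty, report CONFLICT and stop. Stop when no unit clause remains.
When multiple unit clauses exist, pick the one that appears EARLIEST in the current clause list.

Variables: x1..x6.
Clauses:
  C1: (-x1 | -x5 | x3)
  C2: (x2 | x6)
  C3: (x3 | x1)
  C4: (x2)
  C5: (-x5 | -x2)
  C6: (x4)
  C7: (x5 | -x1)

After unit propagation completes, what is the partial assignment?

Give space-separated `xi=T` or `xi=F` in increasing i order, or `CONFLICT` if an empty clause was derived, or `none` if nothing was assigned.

Answer: x1=F x2=T x3=T x4=T x5=F

Derivation:
unit clause [2] forces x2=T; simplify:
  drop -2 from [-5, -2] -> [-5]
  satisfied 2 clause(s); 5 remain; assigned so far: [2]
unit clause [-5] forces x5=F; simplify:
  drop 5 from [5, -1] -> [-1]
  satisfied 2 clause(s); 3 remain; assigned so far: [2, 5]
unit clause [4] forces x4=T; simplify:
  satisfied 1 clause(s); 2 remain; assigned so far: [2, 4, 5]
unit clause [-1] forces x1=F; simplify:
  drop 1 from [3, 1] -> [3]
  satisfied 1 clause(s); 1 remain; assigned so far: [1, 2, 4, 5]
unit clause [3] forces x3=T; simplify:
  satisfied 1 clause(s); 0 remain; assigned so far: [1, 2, 3, 4, 5]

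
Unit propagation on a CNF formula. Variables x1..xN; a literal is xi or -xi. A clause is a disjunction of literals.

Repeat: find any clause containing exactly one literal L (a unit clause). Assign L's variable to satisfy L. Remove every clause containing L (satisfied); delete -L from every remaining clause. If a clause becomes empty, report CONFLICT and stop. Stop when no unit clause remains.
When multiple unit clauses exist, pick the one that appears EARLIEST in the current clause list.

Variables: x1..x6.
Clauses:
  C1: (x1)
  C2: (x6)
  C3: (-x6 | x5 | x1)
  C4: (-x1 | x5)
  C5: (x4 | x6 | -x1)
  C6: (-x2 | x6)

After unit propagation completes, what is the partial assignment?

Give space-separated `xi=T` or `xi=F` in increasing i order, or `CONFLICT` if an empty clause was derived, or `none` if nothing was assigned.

unit clause [1] forces x1=T; simplify:
  drop -1 from [-1, 5] -> [5]
  drop -1 from [4, 6, -1] -> [4, 6]
  satisfied 2 clause(s); 4 remain; assigned so far: [1]
unit clause [6] forces x6=T; simplify:
  satisfied 3 clause(s); 1 remain; assigned so far: [1, 6]
unit clause [5] forces x5=T; simplify:
  satisfied 1 clause(s); 0 remain; assigned so far: [1, 5, 6]

Answer: x1=T x5=T x6=T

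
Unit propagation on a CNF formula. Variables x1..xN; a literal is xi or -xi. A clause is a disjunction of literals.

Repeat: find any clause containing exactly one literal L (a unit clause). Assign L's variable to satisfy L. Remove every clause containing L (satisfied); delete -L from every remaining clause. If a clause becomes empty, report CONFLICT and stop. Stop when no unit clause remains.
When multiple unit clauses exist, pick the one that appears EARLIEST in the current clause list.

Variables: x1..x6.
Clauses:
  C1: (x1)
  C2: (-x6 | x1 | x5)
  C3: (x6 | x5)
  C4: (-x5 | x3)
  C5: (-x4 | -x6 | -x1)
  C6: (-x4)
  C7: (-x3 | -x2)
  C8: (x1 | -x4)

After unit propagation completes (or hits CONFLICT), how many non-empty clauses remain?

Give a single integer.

Answer: 3

Derivation:
unit clause [1] forces x1=T; simplify:
  drop -1 from [-4, -6, -1] -> [-4, -6]
  satisfied 3 clause(s); 5 remain; assigned so far: [1]
unit clause [-4] forces x4=F; simplify:
  satisfied 2 clause(s); 3 remain; assigned so far: [1, 4]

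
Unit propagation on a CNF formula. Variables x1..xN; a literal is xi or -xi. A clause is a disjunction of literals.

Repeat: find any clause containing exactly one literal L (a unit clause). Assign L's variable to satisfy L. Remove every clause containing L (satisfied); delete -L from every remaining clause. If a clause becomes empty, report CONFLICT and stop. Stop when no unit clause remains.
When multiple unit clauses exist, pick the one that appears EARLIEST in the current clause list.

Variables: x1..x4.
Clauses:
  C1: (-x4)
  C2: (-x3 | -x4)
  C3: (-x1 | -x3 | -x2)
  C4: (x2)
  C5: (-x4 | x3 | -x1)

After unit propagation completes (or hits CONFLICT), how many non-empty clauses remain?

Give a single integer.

Answer: 1

Derivation:
unit clause [-4] forces x4=F; simplify:
  satisfied 3 clause(s); 2 remain; assigned so far: [4]
unit clause [2] forces x2=T; simplify:
  drop -2 from [-1, -3, -2] -> [-1, -3]
  satisfied 1 clause(s); 1 remain; assigned so far: [2, 4]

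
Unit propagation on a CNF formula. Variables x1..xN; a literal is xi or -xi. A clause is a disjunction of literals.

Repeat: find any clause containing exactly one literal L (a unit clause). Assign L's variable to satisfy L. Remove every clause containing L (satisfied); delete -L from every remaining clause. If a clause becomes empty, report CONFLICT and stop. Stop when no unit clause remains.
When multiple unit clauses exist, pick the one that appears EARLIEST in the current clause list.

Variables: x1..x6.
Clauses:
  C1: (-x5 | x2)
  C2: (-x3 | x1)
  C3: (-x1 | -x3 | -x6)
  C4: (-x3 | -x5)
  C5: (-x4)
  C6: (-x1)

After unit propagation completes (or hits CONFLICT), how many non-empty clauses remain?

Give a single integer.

Answer: 1

Derivation:
unit clause [-4] forces x4=F; simplify:
  satisfied 1 clause(s); 5 remain; assigned so far: [4]
unit clause [-1] forces x1=F; simplify:
  drop 1 from [-3, 1] -> [-3]
  satisfied 2 clause(s); 3 remain; assigned so far: [1, 4]
unit clause [-3] forces x3=F; simplify:
  satisfied 2 clause(s); 1 remain; assigned so far: [1, 3, 4]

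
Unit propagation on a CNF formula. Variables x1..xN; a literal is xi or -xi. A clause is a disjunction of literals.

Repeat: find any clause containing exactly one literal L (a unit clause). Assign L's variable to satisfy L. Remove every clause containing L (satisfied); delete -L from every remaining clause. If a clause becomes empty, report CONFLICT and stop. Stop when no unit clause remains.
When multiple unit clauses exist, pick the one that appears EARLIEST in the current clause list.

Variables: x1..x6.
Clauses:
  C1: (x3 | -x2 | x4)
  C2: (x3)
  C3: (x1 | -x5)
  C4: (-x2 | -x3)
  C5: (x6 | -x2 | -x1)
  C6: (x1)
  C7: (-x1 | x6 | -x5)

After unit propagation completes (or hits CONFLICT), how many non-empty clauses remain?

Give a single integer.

unit clause [3] forces x3=T; simplify:
  drop -3 from [-2, -3] -> [-2]
  satisfied 2 clause(s); 5 remain; assigned so far: [3]
unit clause [-2] forces x2=F; simplify:
  satisfied 2 clause(s); 3 remain; assigned so far: [2, 3]
unit clause [1] forces x1=T; simplify:
  drop -1 from [-1, 6, -5] -> [6, -5]
  satisfied 2 clause(s); 1 remain; assigned so far: [1, 2, 3]

Answer: 1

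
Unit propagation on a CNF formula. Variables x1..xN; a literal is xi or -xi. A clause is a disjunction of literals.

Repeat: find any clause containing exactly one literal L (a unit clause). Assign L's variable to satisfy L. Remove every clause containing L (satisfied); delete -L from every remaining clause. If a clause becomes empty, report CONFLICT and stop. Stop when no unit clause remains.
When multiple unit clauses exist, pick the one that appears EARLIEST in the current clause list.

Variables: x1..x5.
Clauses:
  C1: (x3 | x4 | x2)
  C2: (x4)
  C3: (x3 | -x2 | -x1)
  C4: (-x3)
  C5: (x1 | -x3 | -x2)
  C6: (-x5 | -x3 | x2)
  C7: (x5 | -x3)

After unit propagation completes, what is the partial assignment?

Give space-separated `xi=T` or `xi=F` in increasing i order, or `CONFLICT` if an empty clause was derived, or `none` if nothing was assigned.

Answer: x3=F x4=T

Derivation:
unit clause [4] forces x4=T; simplify:
  satisfied 2 clause(s); 5 remain; assigned so far: [4]
unit clause [-3] forces x3=F; simplify:
  drop 3 from [3, -2, -1] -> [-2, -1]
  satisfied 4 clause(s); 1 remain; assigned so far: [3, 4]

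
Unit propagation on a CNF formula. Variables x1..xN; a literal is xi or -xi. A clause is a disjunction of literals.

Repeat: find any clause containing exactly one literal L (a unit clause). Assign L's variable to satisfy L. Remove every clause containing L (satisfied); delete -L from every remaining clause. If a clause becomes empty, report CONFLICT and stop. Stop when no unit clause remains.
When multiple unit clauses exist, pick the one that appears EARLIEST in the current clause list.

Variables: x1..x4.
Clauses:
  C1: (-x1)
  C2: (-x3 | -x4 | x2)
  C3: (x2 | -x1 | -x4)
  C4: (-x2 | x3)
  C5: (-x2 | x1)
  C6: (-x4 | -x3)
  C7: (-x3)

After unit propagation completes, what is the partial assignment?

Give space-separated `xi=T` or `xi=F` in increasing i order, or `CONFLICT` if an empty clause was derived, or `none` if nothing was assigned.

Answer: x1=F x2=F x3=F

Derivation:
unit clause [-1] forces x1=F; simplify:
  drop 1 from [-2, 1] -> [-2]
  satisfied 2 clause(s); 5 remain; assigned so far: [1]
unit clause [-2] forces x2=F; simplify:
  drop 2 from [-3, -4, 2] -> [-3, -4]
  satisfied 2 clause(s); 3 remain; assigned so far: [1, 2]
unit clause [-3] forces x3=F; simplify:
  satisfied 3 clause(s); 0 remain; assigned so far: [1, 2, 3]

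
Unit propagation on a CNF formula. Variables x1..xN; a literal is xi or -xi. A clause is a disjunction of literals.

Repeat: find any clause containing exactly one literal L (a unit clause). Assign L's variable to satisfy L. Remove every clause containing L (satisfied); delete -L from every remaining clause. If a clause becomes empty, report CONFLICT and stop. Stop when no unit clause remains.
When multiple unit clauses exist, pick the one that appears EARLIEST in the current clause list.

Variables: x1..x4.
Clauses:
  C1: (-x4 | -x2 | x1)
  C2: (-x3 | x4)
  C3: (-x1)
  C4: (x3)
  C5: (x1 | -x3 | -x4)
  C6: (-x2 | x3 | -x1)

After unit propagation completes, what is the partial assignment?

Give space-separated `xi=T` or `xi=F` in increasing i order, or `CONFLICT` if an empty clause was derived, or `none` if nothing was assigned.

Answer: CONFLICT

Derivation:
unit clause [-1] forces x1=F; simplify:
  drop 1 from [-4, -2, 1] -> [-4, -2]
  drop 1 from [1, -3, -4] -> [-3, -4]
  satisfied 2 clause(s); 4 remain; assigned so far: [1]
unit clause [3] forces x3=T; simplify:
  drop -3 from [-3, 4] -> [4]
  drop -3 from [-3, -4] -> [-4]
  satisfied 1 clause(s); 3 remain; assigned so far: [1, 3]
unit clause [4] forces x4=T; simplify:
  drop -4 from [-4, -2] -> [-2]
  drop -4 from [-4] -> [] (empty!)
  satisfied 1 clause(s); 2 remain; assigned so far: [1, 3, 4]
CONFLICT (empty clause)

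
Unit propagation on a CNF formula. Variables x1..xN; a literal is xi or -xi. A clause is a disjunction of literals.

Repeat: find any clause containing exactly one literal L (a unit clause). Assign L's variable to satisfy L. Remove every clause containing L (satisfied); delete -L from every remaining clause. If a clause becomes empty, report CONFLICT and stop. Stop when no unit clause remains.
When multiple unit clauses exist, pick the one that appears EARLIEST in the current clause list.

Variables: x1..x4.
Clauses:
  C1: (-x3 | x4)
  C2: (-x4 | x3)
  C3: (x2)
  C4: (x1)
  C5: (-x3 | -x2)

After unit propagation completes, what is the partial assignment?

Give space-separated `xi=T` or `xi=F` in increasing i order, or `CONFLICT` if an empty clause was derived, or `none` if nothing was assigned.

unit clause [2] forces x2=T; simplify:
  drop -2 from [-3, -2] -> [-3]
  satisfied 1 clause(s); 4 remain; assigned so far: [2]
unit clause [1] forces x1=T; simplify:
  satisfied 1 clause(s); 3 remain; assigned so far: [1, 2]
unit clause [-3] forces x3=F; simplify:
  drop 3 from [-4, 3] -> [-4]
  satisfied 2 clause(s); 1 remain; assigned so far: [1, 2, 3]
unit clause [-4] forces x4=F; simplify:
  satisfied 1 clause(s); 0 remain; assigned so far: [1, 2, 3, 4]

Answer: x1=T x2=T x3=F x4=F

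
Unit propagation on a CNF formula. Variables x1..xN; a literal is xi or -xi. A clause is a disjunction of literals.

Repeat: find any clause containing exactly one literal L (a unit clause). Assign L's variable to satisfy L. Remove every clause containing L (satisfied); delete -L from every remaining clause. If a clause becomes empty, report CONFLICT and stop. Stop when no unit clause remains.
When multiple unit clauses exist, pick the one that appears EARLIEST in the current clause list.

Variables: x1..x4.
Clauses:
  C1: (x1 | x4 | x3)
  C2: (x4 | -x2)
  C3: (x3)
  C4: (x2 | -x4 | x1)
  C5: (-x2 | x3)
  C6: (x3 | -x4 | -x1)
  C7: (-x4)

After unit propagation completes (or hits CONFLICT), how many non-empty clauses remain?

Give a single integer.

Answer: 0

Derivation:
unit clause [3] forces x3=T; simplify:
  satisfied 4 clause(s); 3 remain; assigned so far: [3]
unit clause [-4] forces x4=F; simplify:
  drop 4 from [4, -2] -> [-2]
  satisfied 2 clause(s); 1 remain; assigned so far: [3, 4]
unit clause [-2] forces x2=F; simplify:
  satisfied 1 clause(s); 0 remain; assigned so far: [2, 3, 4]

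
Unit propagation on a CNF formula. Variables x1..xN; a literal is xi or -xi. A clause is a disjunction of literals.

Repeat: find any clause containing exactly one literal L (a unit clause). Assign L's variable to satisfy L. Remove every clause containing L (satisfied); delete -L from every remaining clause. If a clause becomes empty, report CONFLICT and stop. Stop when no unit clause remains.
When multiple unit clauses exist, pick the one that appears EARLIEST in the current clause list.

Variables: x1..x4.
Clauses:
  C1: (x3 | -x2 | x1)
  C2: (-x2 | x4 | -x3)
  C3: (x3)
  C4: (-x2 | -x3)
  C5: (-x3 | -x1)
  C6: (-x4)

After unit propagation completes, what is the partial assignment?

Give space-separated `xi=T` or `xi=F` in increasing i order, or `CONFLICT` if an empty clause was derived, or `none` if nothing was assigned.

unit clause [3] forces x3=T; simplify:
  drop -3 from [-2, 4, -3] -> [-2, 4]
  drop -3 from [-2, -3] -> [-2]
  drop -3 from [-3, -1] -> [-1]
  satisfied 2 clause(s); 4 remain; assigned so far: [3]
unit clause [-2] forces x2=F; simplify:
  satisfied 2 clause(s); 2 remain; assigned so far: [2, 3]
unit clause [-1] forces x1=F; simplify:
  satisfied 1 clause(s); 1 remain; assigned so far: [1, 2, 3]
unit clause [-4] forces x4=F; simplify:
  satisfied 1 clause(s); 0 remain; assigned so far: [1, 2, 3, 4]

Answer: x1=F x2=F x3=T x4=F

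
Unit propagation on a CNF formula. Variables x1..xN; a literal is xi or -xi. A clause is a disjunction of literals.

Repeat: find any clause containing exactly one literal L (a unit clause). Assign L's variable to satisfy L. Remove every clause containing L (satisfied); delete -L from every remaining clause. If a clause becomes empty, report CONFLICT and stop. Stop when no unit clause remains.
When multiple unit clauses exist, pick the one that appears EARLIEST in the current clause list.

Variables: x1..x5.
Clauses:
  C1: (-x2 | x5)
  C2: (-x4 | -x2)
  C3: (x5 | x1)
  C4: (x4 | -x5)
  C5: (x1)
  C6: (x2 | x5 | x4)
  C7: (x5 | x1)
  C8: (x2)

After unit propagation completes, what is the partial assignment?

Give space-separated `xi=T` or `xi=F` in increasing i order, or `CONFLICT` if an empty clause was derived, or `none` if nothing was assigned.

unit clause [1] forces x1=T; simplify:
  satisfied 3 clause(s); 5 remain; assigned so far: [1]
unit clause [2] forces x2=T; simplify:
  drop -2 from [-2, 5] -> [5]
  drop -2 from [-4, -2] -> [-4]
  satisfied 2 clause(s); 3 remain; assigned so far: [1, 2]
unit clause [5] forces x5=T; simplify:
  drop -5 from [4, -5] -> [4]
  satisfied 1 clause(s); 2 remain; assigned so far: [1, 2, 5]
unit clause [-4] forces x4=F; simplify:
  drop 4 from [4] -> [] (empty!)
  satisfied 1 clause(s); 1 remain; assigned so far: [1, 2, 4, 5]
CONFLICT (empty clause)

Answer: CONFLICT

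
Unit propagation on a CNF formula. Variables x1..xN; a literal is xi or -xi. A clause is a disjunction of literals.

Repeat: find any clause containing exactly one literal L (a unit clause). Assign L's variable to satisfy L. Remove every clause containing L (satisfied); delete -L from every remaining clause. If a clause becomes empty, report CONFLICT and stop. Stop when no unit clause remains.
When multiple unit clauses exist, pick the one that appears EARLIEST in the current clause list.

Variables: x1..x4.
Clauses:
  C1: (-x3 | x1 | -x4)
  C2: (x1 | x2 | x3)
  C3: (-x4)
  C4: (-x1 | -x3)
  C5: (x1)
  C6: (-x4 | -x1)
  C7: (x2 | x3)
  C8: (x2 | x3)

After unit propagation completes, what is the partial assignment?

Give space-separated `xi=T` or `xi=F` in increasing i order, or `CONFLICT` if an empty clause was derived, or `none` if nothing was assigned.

Answer: x1=T x2=T x3=F x4=F

Derivation:
unit clause [-4] forces x4=F; simplify:
  satisfied 3 clause(s); 5 remain; assigned so far: [4]
unit clause [1] forces x1=T; simplify:
  drop -1 from [-1, -3] -> [-3]
  satisfied 2 clause(s); 3 remain; assigned so far: [1, 4]
unit clause [-3] forces x3=F; simplify:
  drop 3 from [2, 3] -> [2]
  drop 3 from [2, 3] -> [2]
  satisfied 1 clause(s); 2 remain; assigned so far: [1, 3, 4]
unit clause [2] forces x2=T; simplify:
  satisfied 2 clause(s); 0 remain; assigned so far: [1, 2, 3, 4]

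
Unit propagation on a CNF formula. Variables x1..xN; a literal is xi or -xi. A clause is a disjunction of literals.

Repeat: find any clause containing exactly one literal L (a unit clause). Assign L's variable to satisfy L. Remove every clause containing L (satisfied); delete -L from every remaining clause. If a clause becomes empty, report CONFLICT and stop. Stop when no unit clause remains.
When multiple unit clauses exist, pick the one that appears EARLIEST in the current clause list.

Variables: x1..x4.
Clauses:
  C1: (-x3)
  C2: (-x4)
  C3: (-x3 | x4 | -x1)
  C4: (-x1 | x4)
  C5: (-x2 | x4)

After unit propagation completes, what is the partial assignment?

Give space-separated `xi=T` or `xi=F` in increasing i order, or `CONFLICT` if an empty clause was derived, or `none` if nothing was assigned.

unit clause [-3] forces x3=F; simplify:
  satisfied 2 clause(s); 3 remain; assigned so far: [3]
unit clause [-4] forces x4=F; simplify:
  drop 4 from [-1, 4] -> [-1]
  drop 4 from [-2, 4] -> [-2]
  satisfied 1 clause(s); 2 remain; assigned so far: [3, 4]
unit clause [-1] forces x1=F; simplify:
  satisfied 1 clause(s); 1 remain; assigned so far: [1, 3, 4]
unit clause [-2] forces x2=F; simplify:
  satisfied 1 clause(s); 0 remain; assigned so far: [1, 2, 3, 4]

Answer: x1=F x2=F x3=F x4=F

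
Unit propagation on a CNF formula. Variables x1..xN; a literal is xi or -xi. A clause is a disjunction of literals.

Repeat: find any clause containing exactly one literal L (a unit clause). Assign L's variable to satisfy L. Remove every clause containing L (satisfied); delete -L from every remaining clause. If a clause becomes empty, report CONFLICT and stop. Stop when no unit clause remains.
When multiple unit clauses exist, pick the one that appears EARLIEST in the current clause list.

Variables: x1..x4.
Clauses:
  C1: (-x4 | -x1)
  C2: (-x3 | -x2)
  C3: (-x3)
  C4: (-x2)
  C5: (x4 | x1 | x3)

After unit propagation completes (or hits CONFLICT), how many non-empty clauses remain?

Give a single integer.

unit clause [-3] forces x3=F; simplify:
  drop 3 from [4, 1, 3] -> [4, 1]
  satisfied 2 clause(s); 3 remain; assigned so far: [3]
unit clause [-2] forces x2=F; simplify:
  satisfied 1 clause(s); 2 remain; assigned so far: [2, 3]

Answer: 2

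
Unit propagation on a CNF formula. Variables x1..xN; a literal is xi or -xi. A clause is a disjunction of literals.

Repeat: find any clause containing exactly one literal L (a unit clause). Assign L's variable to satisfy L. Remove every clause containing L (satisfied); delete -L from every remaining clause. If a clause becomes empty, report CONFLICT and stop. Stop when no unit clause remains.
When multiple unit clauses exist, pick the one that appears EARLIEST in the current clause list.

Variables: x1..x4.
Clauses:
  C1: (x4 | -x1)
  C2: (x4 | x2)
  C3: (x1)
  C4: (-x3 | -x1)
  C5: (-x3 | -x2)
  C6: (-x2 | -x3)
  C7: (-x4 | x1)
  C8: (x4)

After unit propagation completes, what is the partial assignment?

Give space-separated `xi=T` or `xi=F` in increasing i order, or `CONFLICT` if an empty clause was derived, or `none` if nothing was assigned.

unit clause [1] forces x1=T; simplify:
  drop -1 from [4, -1] -> [4]
  drop -1 from [-3, -1] -> [-3]
  satisfied 2 clause(s); 6 remain; assigned so far: [1]
unit clause [4] forces x4=T; simplify:
  satisfied 3 clause(s); 3 remain; assigned so far: [1, 4]
unit clause [-3] forces x3=F; simplify:
  satisfied 3 clause(s); 0 remain; assigned so far: [1, 3, 4]

Answer: x1=T x3=F x4=T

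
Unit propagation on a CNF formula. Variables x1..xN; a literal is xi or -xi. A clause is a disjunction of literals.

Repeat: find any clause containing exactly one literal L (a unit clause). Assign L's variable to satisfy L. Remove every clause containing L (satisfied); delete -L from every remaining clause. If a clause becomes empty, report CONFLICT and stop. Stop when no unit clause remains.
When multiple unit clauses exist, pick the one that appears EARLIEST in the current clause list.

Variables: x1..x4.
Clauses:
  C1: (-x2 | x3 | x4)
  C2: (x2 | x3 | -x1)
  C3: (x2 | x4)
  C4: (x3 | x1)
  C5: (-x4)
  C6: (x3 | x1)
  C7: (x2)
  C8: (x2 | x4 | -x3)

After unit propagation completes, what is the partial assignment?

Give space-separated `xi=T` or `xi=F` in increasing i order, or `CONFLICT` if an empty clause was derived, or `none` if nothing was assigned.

Answer: x2=T x3=T x4=F

Derivation:
unit clause [-4] forces x4=F; simplify:
  drop 4 from [-2, 3, 4] -> [-2, 3]
  drop 4 from [2, 4] -> [2]
  drop 4 from [2, 4, -3] -> [2, -3]
  satisfied 1 clause(s); 7 remain; assigned so far: [4]
unit clause [2] forces x2=T; simplify:
  drop -2 from [-2, 3] -> [3]
  satisfied 4 clause(s); 3 remain; assigned so far: [2, 4]
unit clause [3] forces x3=T; simplify:
  satisfied 3 clause(s); 0 remain; assigned so far: [2, 3, 4]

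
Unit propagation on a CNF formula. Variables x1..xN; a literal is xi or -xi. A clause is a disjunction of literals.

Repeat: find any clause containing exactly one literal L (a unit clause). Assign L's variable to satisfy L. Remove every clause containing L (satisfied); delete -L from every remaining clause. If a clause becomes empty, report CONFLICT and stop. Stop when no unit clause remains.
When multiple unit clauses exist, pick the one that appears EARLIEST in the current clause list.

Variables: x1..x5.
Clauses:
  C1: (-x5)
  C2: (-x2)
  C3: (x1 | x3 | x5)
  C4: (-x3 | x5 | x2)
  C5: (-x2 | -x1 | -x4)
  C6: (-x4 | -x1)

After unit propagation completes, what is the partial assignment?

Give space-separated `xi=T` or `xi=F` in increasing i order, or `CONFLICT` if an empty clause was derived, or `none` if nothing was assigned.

Answer: x1=T x2=F x3=F x4=F x5=F

Derivation:
unit clause [-5] forces x5=F; simplify:
  drop 5 from [1, 3, 5] -> [1, 3]
  drop 5 from [-3, 5, 2] -> [-3, 2]
  satisfied 1 clause(s); 5 remain; assigned so far: [5]
unit clause [-2] forces x2=F; simplify:
  drop 2 from [-3, 2] -> [-3]
  satisfied 2 clause(s); 3 remain; assigned so far: [2, 5]
unit clause [-3] forces x3=F; simplify:
  drop 3 from [1, 3] -> [1]
  satisfied 1 clause(s); 2 remain; assigned so far: [2, 3, 5]
unit clause [1] forces x1=T; simplify:
  drop -1 from [-4, -1] -> [-4]
  satisfied 1 clause(s); 1 remain; assigned so far: [1, 2, 3, 5]
unit clause [-4] forces x4=F; simplify:
  satisfied 1 clause(s); 0 remain; assigned so far: [1, 2, 3, 4, 5]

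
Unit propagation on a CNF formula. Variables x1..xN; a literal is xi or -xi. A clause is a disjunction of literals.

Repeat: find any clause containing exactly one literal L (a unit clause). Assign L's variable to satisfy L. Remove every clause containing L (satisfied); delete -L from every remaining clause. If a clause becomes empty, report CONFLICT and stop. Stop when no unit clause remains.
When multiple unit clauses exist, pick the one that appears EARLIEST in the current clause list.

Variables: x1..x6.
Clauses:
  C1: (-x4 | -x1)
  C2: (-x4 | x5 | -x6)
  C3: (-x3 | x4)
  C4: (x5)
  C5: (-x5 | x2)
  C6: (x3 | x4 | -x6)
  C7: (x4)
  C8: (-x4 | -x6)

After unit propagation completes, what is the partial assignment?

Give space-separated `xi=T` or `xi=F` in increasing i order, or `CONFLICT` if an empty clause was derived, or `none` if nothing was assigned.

unit clause [5] forces x5=T; simplify:
  drop -5 from [-5, 2] -> [2]
  satisfied 2 clause(s); 6 remain; assigned so far: [5]
unit clause [2] forces x2=T; simplify:
  satisfied 1 clause(s); 5 remain; assigned so far: [2, 5]
unit clause [4] forces x4=T; simplify:
  drop -4 from [-4, -1] -> [-1]
  drop -4 from [-4, -6] -> [-6]
  satisfied 3 clause(s); 2 remain; assigned so far: [2, 4, 5]
unit clause [-1] forces x1=F; simplify:
  satisfied 1 clause(s); 1 remain; assigned so far: [1, 2, 4, 5]
unit clause [-6] forces x6=F; simplify:
  satisfied 1 clause(s); 0 remain; assigned so far: [1, 2, 4, 5, 6]

Answer: x1=F x2=T x4=T x5=T x6=F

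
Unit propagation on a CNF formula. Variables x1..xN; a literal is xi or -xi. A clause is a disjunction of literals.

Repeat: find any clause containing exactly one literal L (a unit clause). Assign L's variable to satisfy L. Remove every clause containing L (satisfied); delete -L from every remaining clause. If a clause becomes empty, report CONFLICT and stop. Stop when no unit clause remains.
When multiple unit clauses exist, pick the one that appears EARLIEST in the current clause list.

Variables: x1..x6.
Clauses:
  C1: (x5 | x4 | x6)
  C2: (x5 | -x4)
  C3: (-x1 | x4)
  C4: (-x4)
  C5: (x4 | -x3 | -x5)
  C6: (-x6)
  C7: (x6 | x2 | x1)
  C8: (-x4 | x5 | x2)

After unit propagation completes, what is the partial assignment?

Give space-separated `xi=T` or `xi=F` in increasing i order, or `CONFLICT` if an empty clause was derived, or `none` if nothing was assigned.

unit clause [-4] forces x4=F; simplify:
  drop 4 from [5, 4, 6] -> [5, 6]
  drop 4 from [-1, 4] -> [-1]
  drop 4 from [4, -3, -5] -> [-3, -5]
  satisfied 3 clause(s); 5 remain; assigned so far: [4]
unit clause [-1] forces x1=F; simplify:
  drop 1 from [6, 2, 1] -> [6, 2]
  satisfied 1 clause(s); 4 remain; assigned so far: [1, 4]
unit clause [-6] forces x6=F; simplify:
  drop 6 from [5, 6] -> [5]
  drop 6 from [6, 2] -> [2]
  satisfied 1 clause(s); 3 remain; assigned so far: [1, 4, 6]
unit clause [5] forces x5=T; simplify:
  drop -5 from [-3, -5] -> [-3]
  satisfied 1 clause(s); 2 remain; assigned so far: [1, 4, 5, 6]
unit clause [-3] forces x3=F; simplify:
  satisfied 1 clause(s); 1 remain; assigned so far: [1, 3, 4, 5, 6]
unit clause [2] forces x2=T; simplify:
  satisfied 1 clause(s); 0 remain; assigned so far: [1, 2, 3, 4, 5, 6]

Answer: x1=F x2=T x3=F x4=F x5=T x6=F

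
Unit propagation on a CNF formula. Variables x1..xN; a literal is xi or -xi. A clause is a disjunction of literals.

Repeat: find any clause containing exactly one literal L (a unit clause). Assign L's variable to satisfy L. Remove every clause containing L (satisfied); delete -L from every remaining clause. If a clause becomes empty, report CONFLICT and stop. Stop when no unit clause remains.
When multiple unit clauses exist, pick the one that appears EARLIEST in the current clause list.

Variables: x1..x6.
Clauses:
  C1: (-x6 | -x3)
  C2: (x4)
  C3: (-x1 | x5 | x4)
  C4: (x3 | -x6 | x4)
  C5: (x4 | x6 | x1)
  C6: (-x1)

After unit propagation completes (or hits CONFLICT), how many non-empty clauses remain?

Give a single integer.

Answer: 1

Derivation:
unit clause [4] forces x4=T; simplify:
  satisfied 4 clause(s); 2 remain; assigned so far: [4]
unit clause [-1] forces x1=F; simplify:
  satisfied 1 clause(s); 1 remain; assigned so far: [1, 4]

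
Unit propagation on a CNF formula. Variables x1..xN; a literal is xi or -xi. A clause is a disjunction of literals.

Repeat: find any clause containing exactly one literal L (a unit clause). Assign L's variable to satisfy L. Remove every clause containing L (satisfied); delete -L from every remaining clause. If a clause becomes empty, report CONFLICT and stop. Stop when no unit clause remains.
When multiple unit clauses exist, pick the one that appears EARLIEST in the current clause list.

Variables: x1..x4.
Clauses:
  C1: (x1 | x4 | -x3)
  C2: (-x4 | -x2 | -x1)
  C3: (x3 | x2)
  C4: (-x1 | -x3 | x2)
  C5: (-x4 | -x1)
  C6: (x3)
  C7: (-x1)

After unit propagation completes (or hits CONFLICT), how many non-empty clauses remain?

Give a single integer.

unit clause [3] forces x3=T; simplify:
  drop -3 from [1, 4, -3] -> [1, 4]
  drop -3 from [-1, -3, 2] -> [-1, 2]
  satisfied 2 clause(s); 5 remain; assigned so far: [3]
unit clause [-1] forces x1=F; simplify:
  drop 1 from [1, 4] -> [4]
  satisfied 4 clause(s); 1 remain; assigned so far: [1, 3]
unit clause [4] forces x4=T; simplify:
  satisfied 1 clause(s); 0 remain; assigned so far: [1, 3, 4]

Answer: 0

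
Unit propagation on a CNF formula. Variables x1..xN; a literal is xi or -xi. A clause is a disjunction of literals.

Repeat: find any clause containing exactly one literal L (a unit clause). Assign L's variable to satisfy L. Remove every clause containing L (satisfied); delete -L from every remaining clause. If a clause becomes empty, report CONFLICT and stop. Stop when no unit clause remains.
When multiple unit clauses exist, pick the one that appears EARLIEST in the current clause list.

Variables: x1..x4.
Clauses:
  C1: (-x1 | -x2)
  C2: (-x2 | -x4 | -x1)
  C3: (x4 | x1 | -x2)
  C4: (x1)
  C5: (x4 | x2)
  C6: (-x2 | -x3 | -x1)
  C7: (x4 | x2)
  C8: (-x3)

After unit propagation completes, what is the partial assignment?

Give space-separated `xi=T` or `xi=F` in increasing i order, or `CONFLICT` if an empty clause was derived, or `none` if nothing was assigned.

Answer: x1=T x2=F x3=F x4=T

Derivation:
unit clause [1] forces x1=T; simplify:
  drop -1 from [-1, -2] -> [-2]
  drop -1 from [-2, -4, -1] -> [-2, -4]
  drop -1 from [-2, -3, -1] -> [-2, -3]
  satisfied 2 clause(s); 6 remain; assigned so far: [1]
unit clause [-2] forces x2=F; simplify:
  drop 2 from [4, 2] -> [4]
  drop 2 from [4, 2] -> [4]
  satisfied 3 clause(s); 3 remain; assigned so far: [1, 2]
unit clause [4] forces x4=T; simplify:
  satisfied 2 clause(s); 1 remain; assigned so far: [1, 2, 4]
unit clause [-3] forces x3=F; simplify:
  satisfied 1 clause(s); 0 remain; assigned so far: [1, 2, 3, 4]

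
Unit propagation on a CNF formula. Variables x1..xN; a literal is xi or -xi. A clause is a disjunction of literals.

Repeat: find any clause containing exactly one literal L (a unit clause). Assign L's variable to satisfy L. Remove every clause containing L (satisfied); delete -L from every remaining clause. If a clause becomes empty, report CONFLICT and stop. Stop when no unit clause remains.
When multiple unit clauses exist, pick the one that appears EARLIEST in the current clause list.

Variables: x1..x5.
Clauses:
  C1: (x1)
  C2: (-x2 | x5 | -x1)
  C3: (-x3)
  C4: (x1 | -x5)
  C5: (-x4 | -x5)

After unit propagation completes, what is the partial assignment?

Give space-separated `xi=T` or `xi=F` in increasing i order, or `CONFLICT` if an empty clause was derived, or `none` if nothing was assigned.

Answer: x1=T x3=F

Derivation:
unit clause [1] forces x1=T; simplify:
  drop -1 from [-2, 5, -1] -> [-2, 5]
  satisfied 2 clause(s); 3 remain; assigned so far: [1]
unit clause [-3] forces x3=F; simplify:
  satisfied 1 clause(s); 2 remain; assigned so far: [1, 3]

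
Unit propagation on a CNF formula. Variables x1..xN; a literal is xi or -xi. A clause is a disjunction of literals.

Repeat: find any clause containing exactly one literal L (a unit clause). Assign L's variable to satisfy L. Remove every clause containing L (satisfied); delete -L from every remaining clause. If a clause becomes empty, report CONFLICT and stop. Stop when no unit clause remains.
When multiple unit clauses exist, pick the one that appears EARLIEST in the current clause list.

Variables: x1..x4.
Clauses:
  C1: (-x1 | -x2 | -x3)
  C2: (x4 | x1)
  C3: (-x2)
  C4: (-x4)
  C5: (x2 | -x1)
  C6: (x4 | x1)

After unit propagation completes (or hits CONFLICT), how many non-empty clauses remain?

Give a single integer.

Answer: 0

Derivation:
unit clause [-2] forces x2=F; simplify:
  drop 2 from [2, -1] -> [-1]
  satisfied 2 clause(s); 4 remain; assigned so far: [2]
unit clause [-4] forces x4=F; simplify:
  drop 4 from [4, 1] -> [1]
  drop 4 from [4, 1] -> [1]
  satisfied 1 clause(s); 3 remain; assigned so far: [2, 4]
unit clause [1] forces x1=T; simplify:
  drop -1 from [-1] -> [] (empty!)
  satisfied 2 clause(s); 1 remain; assigned so far: [1, 2, 4]
CONFLICT (empty clause)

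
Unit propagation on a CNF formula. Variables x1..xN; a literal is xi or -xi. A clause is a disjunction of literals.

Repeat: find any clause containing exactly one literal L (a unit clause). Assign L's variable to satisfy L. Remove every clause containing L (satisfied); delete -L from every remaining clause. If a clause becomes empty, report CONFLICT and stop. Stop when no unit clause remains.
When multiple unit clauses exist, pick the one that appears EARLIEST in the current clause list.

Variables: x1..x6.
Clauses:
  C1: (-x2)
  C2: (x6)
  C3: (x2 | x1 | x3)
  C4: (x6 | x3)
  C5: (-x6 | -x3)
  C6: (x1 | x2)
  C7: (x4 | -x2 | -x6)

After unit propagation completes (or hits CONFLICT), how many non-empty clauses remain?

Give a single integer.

Answer: 0

Derivation:
unit clause [-2] forces x2=F; simplify:
  drop 2 from [2, 1, 3] -> [1, 3]
  drop 2 from [1, 2] -> [1]
  satisfied 2 clause(s); 5 remain; assigned so far: [2]
unit clause [6] forces x6=T; simplify:
  drop -6 from [-6, -3] -> [-3]
  satisfied 2 clause(s); 3 remain; assigned so far: [2, 6]
unit clause [-3] forces x3=F; simplify:
  drop 3 from [1, 3] -> [1]
  satisfied 1 clause(s); 2 remain; assigned so far: [2, 3, 6]
unit clause [1] forces x1=T; simplify:
  satisfied 2 clause(s); 0 remain; assigned so far: [1, 2, 3, 6]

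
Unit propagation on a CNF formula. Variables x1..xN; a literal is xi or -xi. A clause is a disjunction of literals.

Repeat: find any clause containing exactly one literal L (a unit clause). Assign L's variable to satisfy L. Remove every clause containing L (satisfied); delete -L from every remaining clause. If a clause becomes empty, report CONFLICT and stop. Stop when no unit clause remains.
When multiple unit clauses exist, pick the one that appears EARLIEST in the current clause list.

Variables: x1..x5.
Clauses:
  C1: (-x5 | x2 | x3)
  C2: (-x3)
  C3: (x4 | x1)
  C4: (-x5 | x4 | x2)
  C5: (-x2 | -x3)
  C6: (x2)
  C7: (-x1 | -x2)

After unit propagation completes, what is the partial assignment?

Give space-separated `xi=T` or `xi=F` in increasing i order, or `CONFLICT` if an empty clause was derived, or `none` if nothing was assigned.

Answer: x1=F x2=T x3=F x4=T

Derivation:
unit clause [-3] forces x3=F; simplify:
  drop 3 from [-5, 2, 3] -> [-5, 2]
  satisfied 2 clause(s); 5 remain; assigned so far: [3]
unit clause [2] forces x2=T; simplify:
  drop -2 from [-1, -2] -> [-1]
  satisfied 3 clause(s); 2 remain; assigned so far: [2, 3]
unit clause [-1] forces x1=F; simplify:
  drop 1 from [4, 1] -> [4]
  satisfied 1 clause(s); 1 remain; assigned so far: [1, 2, 3]
unit clause [4] forces x4=T; simplify:
  satisfied 1 clause(s); 0 remain; assigned so far: [1, 2, 3, 4]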